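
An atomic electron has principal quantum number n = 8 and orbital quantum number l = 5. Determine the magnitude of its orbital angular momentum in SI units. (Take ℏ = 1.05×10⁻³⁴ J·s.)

|L| = 5.75×10⁻³⁴ J·s

|L| = ℏ√(l(l+1)) = ℏ√(5·6) = √30 ℏ
Numerically, |L| = 5.477 × (1.05×10⁻³⁴ J·s) = 5.75×10⁻³⁴ J·s.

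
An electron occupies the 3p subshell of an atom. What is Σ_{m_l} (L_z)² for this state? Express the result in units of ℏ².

Σ(L_z)² = 2 ℏ²

3p means n = 3, l = 1.
The allowed m_l values are -1, 0, 1.
Summing m² from −1 to 1: Σ m_l² = 2.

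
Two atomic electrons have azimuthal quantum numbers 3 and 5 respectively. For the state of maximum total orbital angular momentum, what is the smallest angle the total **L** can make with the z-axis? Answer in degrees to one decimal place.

θ_min ≈ 19.5°

L runs from |3 − 5| = 2 to 3 + 5 = 8.
Allowed values: L = 2, 3, 4, 5, 6, 7, 8.
The maximum is L = 8, with |L_tot| = ℏ√(8·9) = 6√2 ℏ.
The minimum angle with z is arccos(8/√72) ≈ 19.5°.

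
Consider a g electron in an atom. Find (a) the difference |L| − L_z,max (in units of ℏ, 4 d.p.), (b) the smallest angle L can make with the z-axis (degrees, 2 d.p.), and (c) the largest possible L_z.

The letter g corresponds to l = 4.
|L| − L_z,max = (2√5 − 4)ℏ ≈ 0.4721ℏ.
cos θ_min = 4/√20, so θ_min ≈ 26.57°.
L_z,max = lℏ = 4ℏ.

|L|−L_z,max ≈ 0.4721ℏ; θ_min ≈ 26.57°; L_z,max = 4ℏ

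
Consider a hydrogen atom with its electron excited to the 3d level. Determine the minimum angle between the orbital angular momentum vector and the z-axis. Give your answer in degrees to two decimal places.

The 3d level has l = 2.
|L| = √(l(l+1)) ℏ = √6 ℏ.
The smallest angle corresponds to the largest L_z, i.e. m_l = l = 2, giving L_z = 2ℏ.
cos θ_min = 2/√6, so θ_min ≈ 35.26°.

θ_min ≈ 35.26°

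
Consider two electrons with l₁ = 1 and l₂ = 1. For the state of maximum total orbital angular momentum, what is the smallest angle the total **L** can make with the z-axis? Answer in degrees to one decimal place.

By the triangle rule, |l₁ − l₂| ≤ L ≤ l₁ + l₂.
So L can be 0, 1, 2.
The maximum is L = 2, with |L_tot| = ℏ√(2·3) = √6 ℏ.
The minimum angle with z is arccos(2/√6) ≈ 35.3°.

θ_min ≈ 35.3°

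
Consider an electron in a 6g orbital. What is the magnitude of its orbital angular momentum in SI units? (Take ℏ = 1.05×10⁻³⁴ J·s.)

|L| = 4.70×10⁻³⁴ J·s

The 6g subshell has l = 4.
|L| = ℏ√(l(l+1)) = ℏ√(4·5) = 2√5 ℏ
Numerically, |L| = 4.472 × (1.05×10⁻³⁴ J·s) = 4.70×10⁻³⁴ J·s.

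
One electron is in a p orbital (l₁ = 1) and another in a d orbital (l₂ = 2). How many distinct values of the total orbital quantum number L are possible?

The total orbital quantum number L ranges from |l₁ − l₂| to l₁ + l₂ in integer steps.
So L can be 1, 2, 3.
That is 3 values.

3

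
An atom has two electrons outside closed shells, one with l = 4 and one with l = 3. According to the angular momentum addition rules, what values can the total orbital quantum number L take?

L = 1, 2, 3, 4, 5, 6, 7

The total orbital quantum number L ranges from |l₁ − l₂| to l₁ + l₂ in integer steps.
Allowed values: L = 1, 2, 3, 4, 5, 6, 7.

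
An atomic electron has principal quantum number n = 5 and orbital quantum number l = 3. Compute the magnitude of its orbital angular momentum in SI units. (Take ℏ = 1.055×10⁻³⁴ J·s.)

|L| = ℏ√(l(l+1)) = ℏ√(3·4) = 2√3 ℏ
Numerically, |L| = 3.464 × (1.055×10⁻³⁴ J·s) = 3.655×10⁻³⁴ J·s.

|L| = 3.655×10⁻³⁴ J·s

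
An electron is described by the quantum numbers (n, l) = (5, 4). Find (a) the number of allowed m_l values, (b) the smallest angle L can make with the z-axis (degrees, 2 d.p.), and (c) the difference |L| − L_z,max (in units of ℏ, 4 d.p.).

There are 2l+1 = 9 values of m_l.
cos θ_min = 4/√20, so θ_min ≈ 26.57°.
|L| − L_z,max = (2√5 − 4)ℏ ≈ 0.4721ℏ.

9 values; θ_min ≈ 26.57°; |L|−L_z,max ≈ 0.4721ℏ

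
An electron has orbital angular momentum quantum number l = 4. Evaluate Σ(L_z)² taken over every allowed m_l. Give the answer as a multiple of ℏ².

The allowed m_l values are -4, -3, -2, -1, 0, 1, 2, 3, 4.
Σ m_l² = 2·(1 + 4 + 9 + 16) = 60.

Σ(L_z)² = 60 ℏ²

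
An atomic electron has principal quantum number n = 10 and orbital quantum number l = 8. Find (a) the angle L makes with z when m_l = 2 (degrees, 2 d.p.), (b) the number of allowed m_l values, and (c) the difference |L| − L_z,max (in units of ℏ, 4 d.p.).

θ(m_l=2) ≈ 76.37°; 17 values; |L|−L_z,max ≈ 0.4853ℏ

For m_l = 2: cos θ = 2/√72, θ ≈ 76.37°.
There are 2l+1 = 17 values of m_l.
|L| − L_z,max = (6√2 − 8)ℏ ≈ 0.4853ℏ.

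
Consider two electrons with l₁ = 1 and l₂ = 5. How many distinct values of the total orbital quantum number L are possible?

3

L runs from |1 − 5| = 4 to 1 + 5 = 6.
So L can be 4, 5, 6.
That is 3 values.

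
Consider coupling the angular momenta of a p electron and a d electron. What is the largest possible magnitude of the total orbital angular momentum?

|L_tot|_max = 2√3 ℏ ≈ 3.464ℏ

The total orbital quantum number L ranges from |l₁ − l₂| to l₁ + l₂ in integer steps.
L ∈ {1, 2, 3}.
The largest magnitude corresponds to L = 3: |L_tot| = ℏ√(3·4) = 2√3 ℏ.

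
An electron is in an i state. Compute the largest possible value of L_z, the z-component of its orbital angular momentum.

The letter i corresponds to l = 6.
L_z = m_l ℏ with m_l ∈ {−6, …, 6}; the maximum is m_l = 6.

L_z,max = 6ℏ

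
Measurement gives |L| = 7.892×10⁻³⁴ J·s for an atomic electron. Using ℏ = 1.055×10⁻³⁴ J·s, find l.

l = 7

|L|/ℏ = (7.892×10⁻³⁴)/(1.055×10⁻³⁴) ≈ 7.481.
(|L|/ℏ)² = l(l+1) ≈ 55.96 ⇒ l = 7.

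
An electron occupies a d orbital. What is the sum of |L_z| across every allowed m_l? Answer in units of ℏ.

D corresponds to l = 2.
The allowed m_l values are -2, -1, 0, 1, 2.
Σ|m_l| = l(l+1) = 6.

Σ|L_z| = 6 ℏ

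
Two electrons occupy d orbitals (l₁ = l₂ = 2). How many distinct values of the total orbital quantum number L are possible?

Angular momentum addition gives L = |l₁ − l₂|, …, l₁ + l₂.
So L can be 0, 1, 2, 3, 4.
That is 5 values.

5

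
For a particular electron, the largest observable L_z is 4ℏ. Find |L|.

|L| = 2√5 ℏ ≈ 4.472ℏ

L_z,max = lℏ, so l = 4.
|L| = ℏ√(l(l+1)) = 2√5 ℏ.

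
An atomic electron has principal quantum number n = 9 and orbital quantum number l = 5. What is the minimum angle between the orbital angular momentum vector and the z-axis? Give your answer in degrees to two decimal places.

θ_min ≈ 24.09°

|L| = √(l(l+1)) ℏ = √30 ℏ.
The smallest angle corresponds to the largest L_z, i.e. m_l = l = 5, giving L_z = 5ℏ.
cos θ_min = 5/√30, so θ_min ≈ 24.09°.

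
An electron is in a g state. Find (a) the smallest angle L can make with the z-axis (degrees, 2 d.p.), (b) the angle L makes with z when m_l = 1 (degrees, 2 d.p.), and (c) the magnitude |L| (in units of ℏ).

For a g orbital, l = 4.
cos θ_min = 4/√20, so θ_min ≈ 26.57°.
For m_l = 1: cos θ = 1/√20, θ ≈ 77.08°.
|L| = ℏ√(4·5) = 2√5 ℏ ≈ 4.472ℏ.

θ_min ≈ 26.57°; θ(m_l=1) ≈ 77.08°; |L| = 2√5 ℏ ≈ 4.472ℏ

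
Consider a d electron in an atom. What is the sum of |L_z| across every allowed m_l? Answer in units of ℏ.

D corresponds to l = 2.
m_l runs from −2 to 2, i.e. {-2, -1, 0, 1, 2}.
Σ|m_l| = l(l+1) = 6.

Σ|L_z| = 6 ℏ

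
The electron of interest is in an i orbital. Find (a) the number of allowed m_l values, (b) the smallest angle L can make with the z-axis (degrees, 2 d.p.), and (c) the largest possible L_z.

13 values; θ_min ≈ 22.21°; L_z,max = 6ℏ

I corresponds to l = 6.
There are 2l+1 = 13 values of m_l.
cos θ_min = 6/√42, so θ_min ≈ 22.21°.
L_z,max = lℏ = 6ℏ.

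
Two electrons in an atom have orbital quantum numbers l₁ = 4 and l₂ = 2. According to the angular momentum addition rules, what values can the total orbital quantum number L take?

L = 2, 3, 4, 5, 6

L runs from |4 − 2| = 2 to 4 + 2 = 6.
Allowed values: L = 2, 3, 4, 5, 6.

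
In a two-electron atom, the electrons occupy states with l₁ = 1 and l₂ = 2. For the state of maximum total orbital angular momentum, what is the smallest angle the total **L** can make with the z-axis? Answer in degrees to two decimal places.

θ_min ≈ 30.00°

L runs from |1 − 2| = 1 to 1 + 2 = 3.
L ∈ {1, 2, 3}.
The maximum is L = 3, with |L_tot| = ℏ√(3·4) = 2√3 ℏ.
The minimum angle with z is arccos(3/√12) ≈ 30.00°.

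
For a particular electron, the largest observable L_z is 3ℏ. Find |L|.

L_z,max = lℏ, so l = 3.
Then |L| = ℏ√(3·4) = 2√3 ℏ.

|L| = 2√3 ℏ ≈ 3.464ℏ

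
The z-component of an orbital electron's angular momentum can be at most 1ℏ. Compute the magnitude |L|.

Since max m_l = l, l = 1.
|L| = ℏ√(l(l+1)) = √2 ℏ.

|L| = √2 ℏ ≈ 1.414ℏ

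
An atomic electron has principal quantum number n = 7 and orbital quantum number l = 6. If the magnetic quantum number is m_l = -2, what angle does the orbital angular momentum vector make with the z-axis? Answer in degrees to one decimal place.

θ ≈ 108.0°

|L| = √(l(l+1)) ℏ = √42 ℏ.
L_z = m_l ℏ = −2ℏ.
cos θ = L_z/|L| = -2/√42, so θ ≈ 108.0°.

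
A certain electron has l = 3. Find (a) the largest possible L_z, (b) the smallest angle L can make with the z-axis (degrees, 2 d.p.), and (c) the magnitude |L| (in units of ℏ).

L_z,max = lℏ = 3ℏ.
cos θ_min = 3/√12, so θ_min ≈ 30.00°.
|L| = ℏ√(3·4) = 2√3 ℏ ≈ 3.464ℏ.

L_z,max = 3ℏ; θ_min ≈ 30.00°; |L| = 2√3 ℏ ≈ 3.464ℏ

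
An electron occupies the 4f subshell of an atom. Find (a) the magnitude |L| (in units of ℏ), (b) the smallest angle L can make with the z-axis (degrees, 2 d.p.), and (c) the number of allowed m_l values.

The 4f subshell has l = 3.
|L| = ℏ√(3·4) = 2√3 ℏ ≈ 3.464ℏ.
cos θ_min = 3/√12, so θ_min ≈ 30.00°.
There are 2l+1 = 7 values of m_l.

|L| = 2√3 ℏ ≈ 3.464ℏ; θ_min ≈ 30.00°; 7 values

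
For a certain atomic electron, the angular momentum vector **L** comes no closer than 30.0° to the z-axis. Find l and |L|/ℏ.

At minimum angle, m_l = l, so cos θ = l/√(l(l+1)); cos²θ = l/(l+1) = 0.7500.
l = cos²θ/sin²θ ≈ 3.
Then |L| = ℏ√(3·4) = 2√3 ℏ.

l = 3, |L| = 2√3 ℏ ≈ 3.464ℏ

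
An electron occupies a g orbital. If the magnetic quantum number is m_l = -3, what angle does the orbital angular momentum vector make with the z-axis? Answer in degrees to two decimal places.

θ ≈ 132.13°

G corresponds to l = 4.
|L| = ℏ√(l(l+1)) = 2√5 ℏ.
L_z = m_l ℏ = −3ℏ.
cos θ = L_z/|L| = -3/√20, so θ ≈ 132.13°.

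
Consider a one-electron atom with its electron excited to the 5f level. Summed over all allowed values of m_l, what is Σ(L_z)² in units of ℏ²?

Σ(L_z)² = 28 ℏ²

The 5f level has l = 3.
m_l runs from −3 to 3, i.e. {-3, -2, -1, 0, 1, 2, 3}.
Σ m_l² = 2·(1 + 4 + 9) = 28.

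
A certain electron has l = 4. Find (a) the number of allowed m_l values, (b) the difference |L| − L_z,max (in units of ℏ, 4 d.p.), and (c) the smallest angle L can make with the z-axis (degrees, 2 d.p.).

9 values; |L|−L_z,max ≈ 0.4721ℏ; θ_min ≈ 26.57°

There are 2l+1 = 9 values of m_l.
|L| − L_z,max = (2√5 − 4)ℏ ≈ 0.4721ℏ.
cos θ_min = 4/√20, so θ_min ≈ 26.57°.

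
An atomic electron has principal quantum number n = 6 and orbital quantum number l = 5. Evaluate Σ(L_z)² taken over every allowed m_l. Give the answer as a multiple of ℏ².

Σ(L_z)² = 110 ℏ²

m_l ∈ {-5, -4, -3, -2, -1, 0, 1, 2, 3, 4, 5}.
Summing m² from −5 to 5: Σ m_l² = 110.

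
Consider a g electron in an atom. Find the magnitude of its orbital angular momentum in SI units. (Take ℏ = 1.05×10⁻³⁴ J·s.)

|L| = 4.70×10⁻³⁴ J·s

For a g orbital, l = 4.
|L| = ℏ√(l(l+1)) = ℏ√(4·5) = 2√5 ℏ
Numerically, |L| = 4.472 × (1.05×10⁻³⁴ J·s) = 4.70×10⁻³⁴ J·s.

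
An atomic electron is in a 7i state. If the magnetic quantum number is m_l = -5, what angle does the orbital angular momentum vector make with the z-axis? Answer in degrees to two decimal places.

The 7i subshell has l = 6.
|L| = √(l(l+1)) ℏ = √42 ℏ.
L_z = m_l ℏ = −5ℏ.
cos θ = L_z/|L| = -5/√42, so θ ≈ 140.49°.

θ ≈ 140.49°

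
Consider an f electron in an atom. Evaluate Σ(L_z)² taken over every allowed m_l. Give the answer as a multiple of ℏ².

An f state has l = 3.
The allowed m_l values are -3, -2, -1, 0, 1, 2, 3.
Summing m² from −3 to 3: Σ m_l² = 28.

Σ(L_z)² = 28 ℏ²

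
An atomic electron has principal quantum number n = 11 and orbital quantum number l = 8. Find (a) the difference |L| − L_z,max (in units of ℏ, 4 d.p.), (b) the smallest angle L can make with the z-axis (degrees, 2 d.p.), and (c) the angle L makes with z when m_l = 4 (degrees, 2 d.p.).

|L| − L_z,max = (6√2 − 8)ℏ ≈ 0.4853ℏ.
cos θ_min = 8/√72, so θ_min ≈ 19.47°.
For m_l = 4: cos θ = 4/√72, θ ≈ 61.87°.

|L|−L_z,max ≈ 0.4853ℏ; θ_min ≈ 19.47°; θ(m_l=4) ≈ 61.87°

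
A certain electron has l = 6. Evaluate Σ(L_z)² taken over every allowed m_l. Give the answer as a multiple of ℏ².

m_l ∈ {-6, -5, -4, -3, -2, -1, 0, 1, 2, 3, 4, 5, 6}.
Σ m_l² = l(l+1)(2l+1)/3 = 6·7·13/3 = 182.

Σ(L_z)² = 182 ℏ²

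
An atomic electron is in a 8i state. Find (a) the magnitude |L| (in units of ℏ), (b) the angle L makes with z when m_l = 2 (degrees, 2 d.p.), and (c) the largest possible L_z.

|L| = √42 ℏ ≈ 6.481ℏ; θ(m_l=2) ≈ 72.02°; L_z,max = 6ℏ

For 8i, l = 6.
|L| = ℏ√(6·7) = √42 ℏ ≈ 6.481ℏ.
For m_l = 2: cos θ = 2/√42, θ ≈ 72.02°.
L_z,max = lℏ = 6ℏ.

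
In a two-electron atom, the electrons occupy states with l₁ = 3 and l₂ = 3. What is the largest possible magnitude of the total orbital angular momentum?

|L_tot|_max = √42 ℏ ≈ 6.481ℏ

L runs from |3 − 3| = 0 to 3 + 3 = 6.
L ∈ {0, 1, 2, 3, 4, 5, 6}.
The largest magnitude corresponds to L = 6: |L_tot| = ℏ√(6·7) = √42 ℏ.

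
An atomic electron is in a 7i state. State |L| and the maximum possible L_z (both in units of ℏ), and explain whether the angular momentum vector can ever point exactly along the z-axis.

No: L_z,max = 6ℏ < |L| = √42 ℏ ≈ 6.481ℏ

The 7i subshell has l = 6.
|L| = √42 ℏ ≈ 6.4807ℏ, while L_z,max = lℏ = 6ℏ.
Since |L| > L_z,max, the vector can never point exactly along z; the closest it comes is θ_min = arccos(6/√42) ≈ 22.2°.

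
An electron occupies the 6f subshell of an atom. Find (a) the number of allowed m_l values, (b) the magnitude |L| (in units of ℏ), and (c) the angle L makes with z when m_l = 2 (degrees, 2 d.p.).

7 values; |L| = 2√3 ℏ ≈ 3.464ℏ; θ(m_l=2) ≈ 54.74°

The 6f subshell has l = 3.
There are 2l+1 = 7 values of m_l.
|L| = ℏ√(3·4) = 2√3 ℏ ≈ 3.464ℏ.
For m_l = 2: cos θ = 2/√12, θ ≈ 54.74°.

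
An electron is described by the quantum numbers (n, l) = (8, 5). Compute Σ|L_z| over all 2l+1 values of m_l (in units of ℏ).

Σ|L_z| = 30 ℏ

m_l runs from −5 to 5, i.e. {-5, -4, -3, -2, -1, 0, 1, 2, 3, 4, 5}.
Σ|m_l| = 2(1+2+…+5) = 30.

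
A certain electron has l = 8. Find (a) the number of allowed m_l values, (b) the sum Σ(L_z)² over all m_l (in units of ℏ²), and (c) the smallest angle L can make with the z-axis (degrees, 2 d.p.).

17 values; Σ(L_z)² = 408 ℏ²; θ_min ≈ 19.47°

There are 2l+1 = 17 values of m_l.
Σ m_l² = 408, so Σ(L_z)² = 408 ℏ².
cos θ_min = 8/√72, so θ_min ≈ 19.47°.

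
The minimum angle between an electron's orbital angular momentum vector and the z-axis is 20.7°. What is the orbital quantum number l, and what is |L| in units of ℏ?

At minimum angle, m_l = l, so cos θ = l/√(l(l+1)); cos²θ = l/(l+1) = 0.8751.
Solving: l = 7.
Then |L| = ℏ√(7·8) = 2√14 ℏ.

l = 7, |L| = 2√14 ℏ ≈ 7.483ℏ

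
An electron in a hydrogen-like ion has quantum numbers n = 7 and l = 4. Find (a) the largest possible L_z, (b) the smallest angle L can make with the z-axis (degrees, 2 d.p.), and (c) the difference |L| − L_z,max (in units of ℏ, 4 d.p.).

L_z,max = 4ℏ; θ_min ≈ 26.57°; |L|−L_z,max ≈ 0.4721ℏ

L_z,max = lℏ = 4ℏ.
cos θ_min = 4/√20, so θ_min ≈ 26.57°.
|L| − L_z,max = (2√5 − 4)ℏ ≈ 0.4721ℏ.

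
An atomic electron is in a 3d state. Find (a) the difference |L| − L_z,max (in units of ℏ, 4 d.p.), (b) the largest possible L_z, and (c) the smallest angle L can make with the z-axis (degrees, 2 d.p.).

|L|−L_z,max ≈ 0.4495ℏ; L_z,max = 2ℏ; θ_min ≈ 35.26°

3d means n = 3, l = 2.
|L| − L_z,max = (√6 − 2)ℏ ≈ 0.4495ℏ.
L_z,max = lℏ = 2ℏ.
cos θ_min = 2/√6, so θ_min ≈ 35.26°.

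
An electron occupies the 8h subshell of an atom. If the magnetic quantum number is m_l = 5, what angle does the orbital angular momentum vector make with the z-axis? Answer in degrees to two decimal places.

θ ≈ 24.09°

For 8h, l = 5.
|L|² = l(l+1)ℏ² = 30ℏ², so |L| = √30 ℏ.
L_z = m_l ℏ = 5ℏ.
cos θ = L_z/|L| = 5/√30, so θ ≈ 24.09°.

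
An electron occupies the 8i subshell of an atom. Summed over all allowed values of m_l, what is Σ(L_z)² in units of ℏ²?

Σ(L_z)² = 182 ℏ²

For 8i, l = 6.
The allowed m_l values are -6, -5, -4, -3, -2, -1, 0, 1, 2, 3, 4, 5, 6.
Summing m² from −6 to 6: Σ m_l² = 182.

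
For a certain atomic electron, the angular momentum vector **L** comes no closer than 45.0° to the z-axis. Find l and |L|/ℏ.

l = 1, |L| = √2 ℏ ≈ 1.414ℏ

cos²θ_min = l/(l+1) = 0.5000.
l = cos²θ/sin²θ ≈ 1.
Then |L| = ℏ√(1·2) = √2 ℏ.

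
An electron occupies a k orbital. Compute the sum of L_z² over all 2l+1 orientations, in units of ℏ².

Σ(L_z)² = 280 ℏ²

For a k orbital, l = 7.
The allowed m_l values are -7, -6, -5, -4, -3, -2, -1, 0, 1, 2, 3, 4, 5, 6, 7.
Σ m_l² = l(l+1)(2l+1)/3 = 7·8·15/3 = 280.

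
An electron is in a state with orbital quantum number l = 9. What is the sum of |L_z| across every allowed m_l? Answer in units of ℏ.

Σ|L_z| = 90 ℏ

m_l runs from −9 to 9, i.e. {-9, -8, -7, -6, -5, -4, -3, -2, -1, 0, 1, 2, 3, 4, 5, 6, 7, 8, 9}.
Σ|m_l| = 2·9(9+1)/2 = 90.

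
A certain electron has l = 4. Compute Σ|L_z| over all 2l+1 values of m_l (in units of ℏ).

The allowed m_l values are -4, -3, -2, -1, 0, 1, 2, 3, 4.
Σ|m_l| = 2·4(4+1)/2 = 20.

Σ|L_z| = 20 ℏ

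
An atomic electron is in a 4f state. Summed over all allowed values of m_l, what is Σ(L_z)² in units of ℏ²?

4f means n = 4, l = 3.
m_l ∈ {-3, -2, -1, 0, 1, 2, 3}.
Summing m² from −3 to 3: Σ m_l² = 28.

Σ(L_z)² = 28 ℏ²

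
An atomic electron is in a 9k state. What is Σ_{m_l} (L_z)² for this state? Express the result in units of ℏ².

For 9k, l = 7.
m_l runs from −7 to 7, i.e. {-7, -6, -5, -4, -3, -2, -1, 0, 1, 2, 3, 4, 5, 6, 7}.
Σ m_l² = 2·(1 + 4 + 9 + 16 + 25 + 36 + 49) = 280.

Σ(L_z)² = 280 ℏ²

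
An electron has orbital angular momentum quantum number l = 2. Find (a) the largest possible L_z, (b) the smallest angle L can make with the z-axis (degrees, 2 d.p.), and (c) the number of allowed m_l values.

L_z,max = lℏ = 2ℏ.
cos θ_min = 2/√6, so θ_min ≈ 35.26°.
There are 2l+1 = 5 values of m_l.

L_z,max = 2ℏ; θ_min ≈ 35.26°; 5 values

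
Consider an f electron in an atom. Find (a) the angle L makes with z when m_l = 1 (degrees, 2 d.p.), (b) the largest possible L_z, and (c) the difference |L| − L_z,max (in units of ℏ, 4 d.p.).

An f state has l = 3.
For m_l = 1: cos θ = 1/√12, θ ≈ 73.22°.
L_z,max = lℏ = 3ℏ.
|L| − L_z,max = (2√3 − 3)ℏ ≈ 0.4641ℏ.

θ(m_l=1) ≈ 73.22°; L_z,max = 3ℏ; |L|−L_z,max ≈ 0.4641ℏ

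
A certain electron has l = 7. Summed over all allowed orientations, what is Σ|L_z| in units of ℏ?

m_l ∈ {-7, -6, -5, -4, -3, -2, -1, 0, 1, 2, 3, 4, 5, 6, 7}.
Σ|m_l| = 2(1+2+…+7) = 56.

Σ|L_z| = 56 ℏ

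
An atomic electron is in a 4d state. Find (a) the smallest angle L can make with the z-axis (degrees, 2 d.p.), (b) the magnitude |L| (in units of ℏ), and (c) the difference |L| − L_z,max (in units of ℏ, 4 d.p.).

4d means n = 4, l = 2.
cos θ_min = 2/√6, so θ_min ≈ 35.26°.
|L| = ℏ√(2·3) = √6 ℏ ≈ 2.449ℏ.
|L| − L_z,max = (√6 − 2)ℏ ≈ 0.4495ℏ.

θ_min ≈ 35.26°; |L| = √6 ℏ ≈ 2.449ℏ; |L|−L_z,max ≈ 0.4495ℏ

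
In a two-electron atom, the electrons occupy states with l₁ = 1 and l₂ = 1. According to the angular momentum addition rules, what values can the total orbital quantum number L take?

L runs from |1 − 1| = 0 to 1 + 1 = 2.
So L can be 0, 1, 2.

L = 0, 1, 2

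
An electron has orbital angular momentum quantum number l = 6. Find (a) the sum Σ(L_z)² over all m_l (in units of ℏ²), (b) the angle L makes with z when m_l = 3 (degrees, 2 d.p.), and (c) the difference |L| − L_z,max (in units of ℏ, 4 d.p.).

Σ(L_z)² = 182 ℏ²; θ(m_l=3) ≈ 62.42°; |L|−L_z,max ≈ 0.4807ℏ

Σ m_l² = 182, so Σ(L_z)² = 182 ℏ².
For m_l = 3: cos θ = 3/√42, θ ≈ 62.42°.
|L| − L_z,max = (√42 − 6)ℏ ≈ 0.4807ℏ.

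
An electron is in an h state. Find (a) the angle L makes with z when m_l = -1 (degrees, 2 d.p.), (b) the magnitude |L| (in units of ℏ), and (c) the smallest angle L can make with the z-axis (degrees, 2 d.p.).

θ(m_l=-1) ≈ 100.52°; |L| = √30 ℏ ≈ 5.477ℏ; θ_min ≈ 24.09°

The letter h corresponds to l = 5.
For m_l = -1: cos θ = -1/√30, θ ≈ 100.52°.
|L| = ℏ√(5·6) = √30 ℏ ≈ 5.477ℏ.
cos θ_min = 5/√30, so θ_min ≈ 24.09°.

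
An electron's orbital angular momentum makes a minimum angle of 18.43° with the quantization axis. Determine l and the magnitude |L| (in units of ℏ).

cos²θ_min = l/(l+1) = 0.9001.
Solving: l = 9.
Then |L| = ℏ√(9·10) = 3√10 ℏ.

l = 9, |L| = 3√10 ℏ ≈ 9.487ℏ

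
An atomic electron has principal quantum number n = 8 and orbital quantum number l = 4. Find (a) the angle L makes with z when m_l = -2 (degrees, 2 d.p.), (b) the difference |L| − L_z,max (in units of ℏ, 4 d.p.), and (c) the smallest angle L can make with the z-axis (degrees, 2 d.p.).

For m_l = -2: cos θ = -2/√20, θ ≈ 116.57°.
|L| − L_z,max = (2√5 − 4)ℏ ≈ 0.4721ℏ.
cos θ_min = 4/√20, so θ_min ≈ 26.57°.

θ(m_l=-2) ≈ 116.57°; |L|−L_z,max ≈ 0.4721ℏ; θ_min ≈ 26.57°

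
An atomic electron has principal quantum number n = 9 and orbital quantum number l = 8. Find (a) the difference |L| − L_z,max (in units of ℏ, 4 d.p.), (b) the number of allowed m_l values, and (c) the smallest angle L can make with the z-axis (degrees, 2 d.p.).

|L| − L_z,max = (6√2 − 8)ℏ ≈ 0.4853ℏ.
There are 2l+1 = 17 values of m_l.
cos θ_min = 8/√72, so θ_min ≈ 19.47°.

|L|−L_z,max ≈ 0.4853ℏ; 17 values; θ_min ≈ 19.47°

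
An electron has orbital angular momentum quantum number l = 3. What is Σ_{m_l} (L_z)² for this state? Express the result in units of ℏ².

The allowed m_l values are -3, -2, -1, 0, 1, 2, 3.
Σ m_l² = l(l+1)(2l+1)/3 = 3·4·7/3 = 28.

Σ(L_z)² = 28 ℏ²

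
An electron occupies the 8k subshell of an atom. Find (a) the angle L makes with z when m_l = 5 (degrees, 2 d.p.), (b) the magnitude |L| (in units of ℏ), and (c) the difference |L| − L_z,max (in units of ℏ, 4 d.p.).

θ(m_l=5) ≈ 48.08°; |L| = 2√14 ℏ ≈ 7.483ℏ; |L|−L_z,max ≈ 0.4833ℏ

For 8k, l = 7.
For m_l = 5: cos θ = 5/√56, θ ≈ 48.08°.
|L| = ℏ√(7·8) = 2√14 ℏ ≈ 7.483ℏ.
|L| − L_z,max = (2√14 − 7)ℏ ≈ 0.4833ℏ.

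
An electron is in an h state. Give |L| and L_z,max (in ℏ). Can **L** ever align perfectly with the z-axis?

No: L_z,max = 5ℏ < |L| = √30 ℏ ≈ 5.477ℏ

For an h orbital, l = 5.
|L| = √30 ℏ ≈ 5.4772ℏ, while L_z,max = lℏ = 5ℏ.
Since |L| > L_z,max, the vector can never point exactly along z; the closest it comes is θ_min = arccos(5/√30) ≈ 24.1°.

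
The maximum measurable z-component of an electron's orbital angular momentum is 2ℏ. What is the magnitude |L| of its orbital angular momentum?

L_z,max = lℏ, so l = 2.
|L| = √(l(l+1)) ℏ = √6 ℏ.

|L| = √6 ℏ ≈ 2.449ℏ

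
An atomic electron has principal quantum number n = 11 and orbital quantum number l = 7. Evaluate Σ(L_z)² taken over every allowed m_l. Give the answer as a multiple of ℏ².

The allowed m_l values are -7, -6, -5, -4, -3, -2, -1, 0, 1, 2, 3, 4, 5, 6, 7.
Σ m_l² = l(l+1)(2l+1)/3 = 7·8·15/3 = 280.

Σ(L_z)² = 280 ℏ²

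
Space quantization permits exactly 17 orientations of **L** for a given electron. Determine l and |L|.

l = 8, |L| = 6√2 ℏ ≈ 8.485ℏ

Since there are 2l+1 = 17 values of m_l, l = 8.
Then |L| = √(l(l+1)) ℏ = 6√2 ℏ.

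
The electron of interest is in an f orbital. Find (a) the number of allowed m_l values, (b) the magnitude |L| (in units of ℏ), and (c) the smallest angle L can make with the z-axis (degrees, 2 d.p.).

The letter f corresponds to l = 3.
There are 2l+1 = 7 values of m_l.
|L| = ℏ√(3·4) = 2√3 ℏ ≈ 3.464ℏ.
cos θ_min = 3/√12, so θ_min ≈ 30.00°.

7 values; |L| = 2√3 ℏ ≈ 3.464ℏ; θ_min ≈ 30.00°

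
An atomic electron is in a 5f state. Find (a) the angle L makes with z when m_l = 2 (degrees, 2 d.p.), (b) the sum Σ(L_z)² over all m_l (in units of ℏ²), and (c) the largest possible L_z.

θ(m_l=2) ≈ 54.74°; Σ(L_z)² = 28 ℏ²; L_z,max = 3ℏ

For 5f, l = 3.
For m_l = 2: cos θ = 2/√12, θ ≈ 54.74°.
Σ m_l² = 28, so Σ(L_z)² = 28 ℏ².
L_z,max = lℏ = 3ℏ.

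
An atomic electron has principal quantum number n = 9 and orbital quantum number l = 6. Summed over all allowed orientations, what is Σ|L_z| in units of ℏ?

m_l ∈ {-6, -5, -4, -3, -2, -1, 0, 1, 2, 3, 4, 5, 6}.
Σ|m_l| = l(l+1) = 42.

Σ|L_z| = 42 ℏ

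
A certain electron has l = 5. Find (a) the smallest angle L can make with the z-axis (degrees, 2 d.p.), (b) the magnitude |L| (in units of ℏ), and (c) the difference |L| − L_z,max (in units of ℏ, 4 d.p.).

cos θ_min = 5/√30, so θ_min ≈ 24.09°.
|L| = ℏ√(5·6) = √30 ℏ ≈ 5.477ℏ.
|L| − L_z,max = (√30 − 5)ℏ ≈ 0.4772ℏ.

θ_min ≈ 24.09°; |L| = √30 ℏ ≈ 5.477ℏ; |L|−L_z,max ≈ 0.4772ℏ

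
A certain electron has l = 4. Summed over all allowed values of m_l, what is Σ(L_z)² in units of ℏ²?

Σ(L_z)² = 60 ℏ²

The allowed m_l values are -4, -3, -2, -1, 0, 1, 2, 3, 4.
Σ m_l² = 2·(1 + 4 + 9 + 16) = 60.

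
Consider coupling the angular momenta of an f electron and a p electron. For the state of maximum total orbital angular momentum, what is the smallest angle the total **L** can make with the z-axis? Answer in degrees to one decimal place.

θ_min ≈ 26.6°

By the triangle rule, |l₁ − l₂| ≤ L ≤ l₁ + l₂.
Allowed values: L = 2, 3, 4.
The maximum is L = 4, with |L_tot| = ℏ√(4·5) = 2√5 ℏ.
The minimum angle with z is arccos(4/√20) ≈ 26.6°.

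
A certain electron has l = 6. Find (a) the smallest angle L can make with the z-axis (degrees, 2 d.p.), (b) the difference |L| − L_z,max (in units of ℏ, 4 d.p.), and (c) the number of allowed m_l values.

θ_min ≈ 22.21°; |L|−L_z,max ≈ 0.4807ℏ; 13 values

cos θ_min = 6/√42, so θ_min ≈ 22.21°.
|L| − L_z,max = (√42 − 6)ℏ ≈ 0.4807ℏ.
There are 2l+1 = 13 values of m_l.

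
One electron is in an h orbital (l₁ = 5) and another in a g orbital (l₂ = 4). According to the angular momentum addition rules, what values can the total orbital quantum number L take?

The total orbital quantum number L ranges from |l₁ − l₂| to l₁ + l₂ in integer steps.
Allowed values: L = 1, 2, 3, 4, 5, 6, 7, 8, 9.

L = 1, 2, 3, 4, 5, 6, 7, 8, 9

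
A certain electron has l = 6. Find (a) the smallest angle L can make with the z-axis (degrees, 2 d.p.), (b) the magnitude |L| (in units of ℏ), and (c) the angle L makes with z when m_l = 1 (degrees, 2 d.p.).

cos θ_min = 6/√42, so θ_min ≈ 22.21°.
|L| = ℏ√(6·7) = √42 ℏ ≈ 6.481ℏ.
For m_l = 1: cos θ = 1/√42, θ ≈ 81.12°.

θ_min ≈ 22.21°; |L| = √42 ℏ ≈ 6.481ℏ; θ(m_l=1) ≈ 81.12°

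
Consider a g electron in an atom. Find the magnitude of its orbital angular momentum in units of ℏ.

The letter g corresponds to l = 4.
|L| = ℏ√(l(l+1)) = ℏ√(4·5) = 2√5 ℏ

|L| = 2√5 ℏ ≈ 4.472ℏ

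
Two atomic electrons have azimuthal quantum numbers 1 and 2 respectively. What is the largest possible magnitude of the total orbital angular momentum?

|L_tot|_max = 2√3 ℏ ≈ 3.464ℏ

Angular momentum addition gives L = |l₁ − l₂|, …, l₁ + l₂.
So L can be 1, 2, 3.
The largest magnitude corresponds to L = 3: |L_tot| = ℏ√(3·4) = 2√3 ℏ.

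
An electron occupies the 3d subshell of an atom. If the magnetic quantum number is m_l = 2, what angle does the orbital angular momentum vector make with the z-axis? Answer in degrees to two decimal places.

θ ≈ 35.26°

For 3d, l = 2.
|L|² = l(l+1)ℏ² = 6ℏ², so |L| = √6 ℏ.
L_z = m_l ℏ = 2ℏ.
cos θ = L_z/|L| = 2/√6, so θ ≈ 35.26°.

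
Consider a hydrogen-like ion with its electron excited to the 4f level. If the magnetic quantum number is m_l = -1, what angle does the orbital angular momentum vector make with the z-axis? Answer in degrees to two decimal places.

θ ≈ 106.78°

The 4f level has l = 3.
|L|² = l(l+1)ℏ² = 12ℏ², so |L| = 2√3 ℏ.
L_z = m_l ℏ = −1ℏ.
cos θ = L_z/|L| = -1/√12, so θ ≈ 106.78°.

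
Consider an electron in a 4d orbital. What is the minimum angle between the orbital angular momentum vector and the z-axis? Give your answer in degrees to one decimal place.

θ_min ≈ 35.3°

For 4d, l = 2.
|L|² = l(l+1)ℏ² = 6ℏ², so |L| = √6 ℏ.
The smallest angle corresponds to the largest L_z, i.e. m_l = l = 2, giving L_z = 2ℏ.
cos θ_min = 2/√6, so θ_min ≈ 35.3°.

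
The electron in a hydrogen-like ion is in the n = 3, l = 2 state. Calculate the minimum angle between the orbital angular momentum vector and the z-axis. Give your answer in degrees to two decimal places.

θ_min ≈ 35.26°

|L| = √(l(l+1)) ℏ = √6 ℏ.
The smallest angle corresponds to the largest L_z, i.e. m_l = l = 2, giving L_z = 2ℏ.
cos θ_min = 2/√6, so θ_min ≈ 35.26°.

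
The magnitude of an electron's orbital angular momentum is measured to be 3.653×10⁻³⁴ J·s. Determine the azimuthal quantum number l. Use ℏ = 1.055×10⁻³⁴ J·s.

|L|/ℏ = (3.653×10⁻³⁴)/(1.055×10⁻³⁴) ≈ 3.463.
(|L|/ℏ)² = l(l+1) ≈ 11.99 ⇒ l = 3.

l = 3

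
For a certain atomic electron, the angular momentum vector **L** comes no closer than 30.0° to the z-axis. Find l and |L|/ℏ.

At minimum angle, m_l = l, so cos θ = l/√(l(l+1)); cos²θ = l/(l+1) = 0.7500.
Solving: l = 3.
Then |L| = ℏ√(3·4) = 2√3 ℏ.

l = 3, |L| = 2√3 ℏ ≈ 3.464ℏ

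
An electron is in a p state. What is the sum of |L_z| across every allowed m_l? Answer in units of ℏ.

Σ|L_z| = 2 ℏ

For a p orbital, l = 1.
m_l ∈ {-1, 0, 1}.
Σ|m_l| = 2(1+2+…+1) = 2.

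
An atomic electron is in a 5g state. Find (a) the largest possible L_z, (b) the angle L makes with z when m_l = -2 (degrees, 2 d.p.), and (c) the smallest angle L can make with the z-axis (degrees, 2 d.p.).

L_z,max = 4ℏ; θ(m_l=-2) ≈ 116.57°; θ_min ≈ 26.57°

The 5g subshell has l = 4.
L_z,max = lℏ = 4ℏ.
For m_l = -2: cos θ = -2/√20, θ ≈ 116.57°.
cos θ_min = 4/√20, so θ_min ≈ 26.57°.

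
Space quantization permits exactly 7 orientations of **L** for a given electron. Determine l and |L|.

2l + 1 = 7 ⇒ l = 3.
|L| = ℏ√(l(l+1)) = ℏ√(3·4) = 2√3 ℏ.

l = 3, |L| = 2√3 ℏ ≈ 3.464ℏ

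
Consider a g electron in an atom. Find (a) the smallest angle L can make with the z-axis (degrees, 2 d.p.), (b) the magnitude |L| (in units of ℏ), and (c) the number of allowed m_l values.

G corresponds to l = 4.
cos θ_min = 4/√20, so θ_min ≈ 26.57°.
|L| = ℏ√(4·5) = 2√5 ℏ ≈ 4.472ℏ.
There are 2l+1 = 9 values of m_l.

θ_min ≈ 26.57°; |L| = 2√5 ℏ ≈ 4.472ℏ; 9 values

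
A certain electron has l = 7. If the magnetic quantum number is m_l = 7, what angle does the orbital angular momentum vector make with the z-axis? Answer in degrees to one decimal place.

|L| = √(l(l+1)) ℏ = 2√14 ℏ.
L_z = m_l ℏ = 7ℏ.
cos θ = L_z/|L| = 7/√56, so θ ≈ 20.7°.

θ ≈ 20.7°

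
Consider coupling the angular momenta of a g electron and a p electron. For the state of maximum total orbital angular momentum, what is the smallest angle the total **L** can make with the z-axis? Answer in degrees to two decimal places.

θ_min ≈ 24.09°

L runs from |4 − 1| = 3 to 4 + 1 = 5.
L ∈ {3, 4, 5}.
The maximum is L = 5, with |L_tot| = ℏ√(5·6) = √30 ℏ.
The minimum angle with z is arccos(5/√30) ≈ 24.09°.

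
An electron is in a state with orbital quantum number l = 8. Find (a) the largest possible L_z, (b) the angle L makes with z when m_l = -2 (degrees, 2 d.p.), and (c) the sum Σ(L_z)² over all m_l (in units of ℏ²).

L_z,max = lℏ = 8ℏ.
For m_l = -2: cos θ = -2/√72, θ ≈ 103.63°.
Σ m_l² = 408, so Σ(L_z)² = 408 ℏ².

L_z,max = 8ℏ; θ(m_l=-2) ≈ 103.63°; Σ(L_z)² = 408 ℏ²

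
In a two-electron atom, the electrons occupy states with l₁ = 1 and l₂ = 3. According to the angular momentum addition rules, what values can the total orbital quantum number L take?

L = 2, 3, 4

By the triangle rule, |l₁ − l₂| ≤ L ≤ l₁ + l₂.
Allowed values: L = 2, 3, 4.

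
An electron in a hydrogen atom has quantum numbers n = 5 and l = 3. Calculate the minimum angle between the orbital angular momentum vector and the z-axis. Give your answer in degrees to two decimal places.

θ_min ≈ 30.00°

|L|² = l(l+1)ℏ² = 12ℏ², so |L| = 2√3 ℏ.
The smallest angle corresponds to the largest L_z, i.e. m_l = l = 3, giving L_z = 3ℏ.
cos θ_min = 3/√12, so θ_min ≈ 30.00°.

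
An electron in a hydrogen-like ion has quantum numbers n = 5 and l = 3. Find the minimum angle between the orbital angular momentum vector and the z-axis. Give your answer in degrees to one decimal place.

|L| = ℏ√(l(l+1)) = 2√3 ℏ.
The smallest angle corresponds to the largest L_z, i.e. m_l = l = 3, giving L_z = 3ℏ.
cos θ_min = 3/√12, so θ_min ≈ 30.0°.

θ_min ≈ 30.0°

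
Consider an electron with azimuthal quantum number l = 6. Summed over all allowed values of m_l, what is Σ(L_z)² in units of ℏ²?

m_l runs from −6 to 6, i.e. {-6, -5, -4, -3, -2, -1, 0, 1, 2, 3, 4, 5, 6}.
Σ m_l² = 2·(1 + 4 + 9 + 16 + 25 + 36) = 182.

Σ(L_z)² = 182 ℏ²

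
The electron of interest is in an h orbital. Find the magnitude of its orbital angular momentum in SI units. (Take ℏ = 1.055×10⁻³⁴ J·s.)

|L| = 5.778×10⁻³⁴ J·s

The letter h corresponds to l = 5.
|L| = ℏ√(l(l+1)) = ℏ√(5·6) = √30 ℏ
Numerically, |L| = 5.477 × (1.055×10⁻³⁴ J·s) = 5.778×10⁻³⁴ J·s.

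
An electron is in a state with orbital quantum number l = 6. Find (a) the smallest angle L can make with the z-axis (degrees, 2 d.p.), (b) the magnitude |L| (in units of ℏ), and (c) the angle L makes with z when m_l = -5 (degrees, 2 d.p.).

cos θ_min = 6/√42, so θ_min ≈ 22.21°.
|L| = ℏ√(6·7) = √42 ℏ ≈ 6.481ℏ.
For m_l = -5: cos θ = -5/√42, θ ≈ 140.49°.

θ_min ≈ 22.21°; |L| = √42 ℏ ≈ 6.481ℏ; θ(m_l=-5) ≈ 140.49°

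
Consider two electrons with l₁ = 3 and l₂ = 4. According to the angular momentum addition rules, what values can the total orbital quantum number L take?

Angular momentum addition gives L = |l₁ − l₂|, …, l₁ + l₂.
So L can be 1, 2, 3, 4, 5, 6, 7.

L = 1, 2, 3, 4, 5, 6, 7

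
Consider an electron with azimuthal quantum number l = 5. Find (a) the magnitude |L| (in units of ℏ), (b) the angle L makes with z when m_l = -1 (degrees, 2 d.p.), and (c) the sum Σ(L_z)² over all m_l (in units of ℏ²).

|L| = √30 ℏ ≈ 5.477ℏ; θ(m_l=-1) ≈ 100.52°; Σ(L_z)² = 110 ℏ²

|L| = ℏ√(5·6) = √30 ℏ ≈ 5.477ℏ.
For m_l = -1: cos θ = -1/√30, θ ≈ 100.52°.
Σ m_l² = 110, so Σ(L_z)² = 110 ℏ².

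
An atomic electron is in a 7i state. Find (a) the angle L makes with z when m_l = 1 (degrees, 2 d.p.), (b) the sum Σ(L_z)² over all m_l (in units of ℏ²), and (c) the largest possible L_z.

For 7i, l = 6.
For m_l = 1: cos θ = 1/√42, θ ≈ 81.12°.
Σ m_l² = 182, so Σ(L_z)² = 182 ℏ².
L_z,max = lℏ = 6ℏ.

θ(m_l=1) ≈ 81.12°; Σ(L_z)² = 182 ℏ²; L_z,max = 6ℏ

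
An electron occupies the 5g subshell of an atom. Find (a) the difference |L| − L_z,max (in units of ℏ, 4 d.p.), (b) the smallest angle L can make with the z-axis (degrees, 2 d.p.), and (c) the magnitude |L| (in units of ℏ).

The 5g subshell has l = 4.
|L| − L_z,max = (2√5 − 4)ℏ ≈ 0.4721ℏ.
cos θ_min = 4/√20, so θ_min ≈ 26.57°.
|L| = ℏ√(4·5) = 2√5 ℏ ≈ 4.472ℏ.

|L|−L_z,max ≈ 0.4721ℏ; θ_min ≈ 26.57°; |L| = 2√5 ℏ ≈ 4.472ℏ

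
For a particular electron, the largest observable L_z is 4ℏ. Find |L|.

Since max m_l = l, l = 4.
Then |L| = ℏ√(4·5) = 2√5 ℏ.

|L| = 2√5 ℏ ≈ 4.472ℏ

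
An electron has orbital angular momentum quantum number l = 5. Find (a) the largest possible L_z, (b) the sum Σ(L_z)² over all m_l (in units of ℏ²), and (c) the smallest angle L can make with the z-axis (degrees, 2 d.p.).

L_z,max = lℏ = 5ℏ.
Σ m_l² = 110, so Σ(L_z)² = 110 ℏ².
cos θ_min = 5/√30, so θ_min ≈ 24.09°.

L_z,max = 5ℏ; Σ(L_z)² = 110 ℏ²; θ_min ≈ 24.09°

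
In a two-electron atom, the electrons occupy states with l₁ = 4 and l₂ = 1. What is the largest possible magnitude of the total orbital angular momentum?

L runs from |4 − 1| = 3 to 4 + 1 = 5.
L ∈ {3, 4, 5}.
The largest magnitude corresponds to L = 5: |L_tot| = ℏ√(5·6) = √30 ℏ.

|L_tot|_max = √30 ℏ ≈ 5.477ℏ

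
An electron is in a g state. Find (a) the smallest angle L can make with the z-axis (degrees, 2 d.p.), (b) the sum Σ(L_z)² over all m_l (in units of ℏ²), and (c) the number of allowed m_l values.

For a g orbital, l = 4.
cos θ_min = 4/√20, so θ_min ≈ 26.57°.
Σ m_l² = 60, so Σ(L_z)² = 60 ℏ².
There are 2l+1 = 9 values of m_l.

θ_min ≈ 26.57°; Σ(L_z)² = 60 ℏ²; 9 values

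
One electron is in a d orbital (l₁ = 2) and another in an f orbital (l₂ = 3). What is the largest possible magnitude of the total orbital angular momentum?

L runs from |2 − 3| = 1 to 2 + 3 = 5.
L ∈ {1, 2, 3, 4, 5}.
The largest magnitude corresponds to L = 5: |L_tot| = ℏ√(5·6) = √30 ℏ.

|L_tot|_max = √30 ℏ ≈ 5.477ℏ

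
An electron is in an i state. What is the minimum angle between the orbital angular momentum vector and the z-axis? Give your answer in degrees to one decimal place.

θ_min ≈ 22.2°

For an i orbital, l = 6.
|L|² = l(l+1)ℏ² = 42ℏ², so |L| = √42 ℏ.
The smallest angle corresponds to the largest L_z, i.e. m_l = l = 6, giving L_z = 6ℏ.
cos θ_min = 6/√42, so θ_min ≈ 22.2°.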